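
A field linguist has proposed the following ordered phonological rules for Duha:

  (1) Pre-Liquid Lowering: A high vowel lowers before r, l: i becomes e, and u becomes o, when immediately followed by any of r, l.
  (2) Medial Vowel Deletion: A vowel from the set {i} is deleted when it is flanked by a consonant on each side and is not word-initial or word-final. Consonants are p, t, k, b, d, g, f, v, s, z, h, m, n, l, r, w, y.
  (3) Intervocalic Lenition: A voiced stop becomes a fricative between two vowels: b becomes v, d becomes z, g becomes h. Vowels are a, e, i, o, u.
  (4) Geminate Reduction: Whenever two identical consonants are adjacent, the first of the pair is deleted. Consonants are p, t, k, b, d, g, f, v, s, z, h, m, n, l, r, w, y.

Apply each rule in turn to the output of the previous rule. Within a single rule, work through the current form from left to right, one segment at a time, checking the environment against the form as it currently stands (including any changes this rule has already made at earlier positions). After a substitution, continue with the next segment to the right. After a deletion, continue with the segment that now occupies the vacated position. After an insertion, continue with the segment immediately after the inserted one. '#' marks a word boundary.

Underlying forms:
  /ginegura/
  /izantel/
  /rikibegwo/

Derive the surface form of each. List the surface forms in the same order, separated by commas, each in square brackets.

[gnehora], [izantel], [rkbegwo]

/ginegura/:
  (1) Pre-Liquid Lowering: [ginegura] → [ginegora]
  (2) Medial Vowel Deletion: [ginegora] → [gnegora]
  (3) Intervocalic Lenition: [gnegora] → [gnehora]
  (4) Geminate Reduction: no change — [gnehora]
/izantel/:
  (1) Pre-Liquid Lowering: no change — [izantel]
  (2) Medial Vowel Deletion: no change — [izantel]
  (3) Intervocalic Lenition: no change — [izantel]
  (4) Geminate Reduction: no change — [izantel]
/rikibegwo/:
  (1) Pre-Liquid Lowering: no change — [rikibegwo]
  (2) Medial Vowel Deletion: [rikibegwo] → [rkbegwo]
  (3) Intervocalic Lenition: no change — [rkbegwo]
  (4) Geminate Reduction: no change — [rkbegwo]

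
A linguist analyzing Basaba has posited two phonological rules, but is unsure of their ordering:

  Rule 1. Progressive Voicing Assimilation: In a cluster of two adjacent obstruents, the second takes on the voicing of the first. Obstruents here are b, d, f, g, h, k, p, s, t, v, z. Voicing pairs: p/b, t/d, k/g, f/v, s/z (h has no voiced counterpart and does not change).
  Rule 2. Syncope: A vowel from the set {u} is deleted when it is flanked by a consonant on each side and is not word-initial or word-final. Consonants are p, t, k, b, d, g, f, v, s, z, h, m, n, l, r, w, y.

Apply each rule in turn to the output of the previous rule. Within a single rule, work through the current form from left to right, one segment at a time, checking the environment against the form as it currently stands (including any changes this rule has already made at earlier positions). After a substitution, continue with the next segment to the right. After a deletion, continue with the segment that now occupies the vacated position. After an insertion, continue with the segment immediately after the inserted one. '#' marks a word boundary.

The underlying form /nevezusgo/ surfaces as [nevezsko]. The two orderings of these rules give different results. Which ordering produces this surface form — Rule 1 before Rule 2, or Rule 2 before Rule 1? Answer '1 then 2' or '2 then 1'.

1 then 2

Order 1 then 2:
  1 Progressive Voicing Assimilation: [nevezusgo] → [nevezusko]
  2 Syncope: [nevezusko] → [nevezsko]
  result: [nevezsko]
Order 2 then 1:
  2 Syncope: [nevezusgo] → [nevezsgo]
  1 Progressive Voicing Assimilation: [nevezsgo] → [nevezzgo]
  result: [nevezzgo]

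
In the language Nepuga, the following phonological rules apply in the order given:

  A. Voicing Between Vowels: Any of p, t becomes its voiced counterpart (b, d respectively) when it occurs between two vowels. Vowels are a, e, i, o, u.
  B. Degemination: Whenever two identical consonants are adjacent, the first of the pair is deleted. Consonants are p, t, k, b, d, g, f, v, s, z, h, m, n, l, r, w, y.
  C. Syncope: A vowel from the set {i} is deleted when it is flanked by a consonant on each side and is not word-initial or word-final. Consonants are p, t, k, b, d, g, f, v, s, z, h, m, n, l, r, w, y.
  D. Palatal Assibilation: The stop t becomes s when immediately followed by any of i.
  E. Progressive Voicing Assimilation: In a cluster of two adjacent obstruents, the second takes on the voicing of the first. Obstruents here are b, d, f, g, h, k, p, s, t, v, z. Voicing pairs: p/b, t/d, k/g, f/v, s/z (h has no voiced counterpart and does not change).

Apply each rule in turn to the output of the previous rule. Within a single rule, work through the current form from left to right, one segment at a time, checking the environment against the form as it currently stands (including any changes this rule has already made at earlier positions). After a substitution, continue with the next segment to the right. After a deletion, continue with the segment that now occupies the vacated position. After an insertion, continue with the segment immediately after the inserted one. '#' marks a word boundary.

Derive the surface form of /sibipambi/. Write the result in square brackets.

[sppambi]

A Voicing Between Vowels: [sibipambi] → [sibibambi]
B Degemination: no change — [sibibambi]
C Syncope: [sibibambi] → [sbbambi]
D Palatal Assibilation: no change — [sbbambi]
E Progressive Voicing Assimilation: [sbbambi] → [sppambi]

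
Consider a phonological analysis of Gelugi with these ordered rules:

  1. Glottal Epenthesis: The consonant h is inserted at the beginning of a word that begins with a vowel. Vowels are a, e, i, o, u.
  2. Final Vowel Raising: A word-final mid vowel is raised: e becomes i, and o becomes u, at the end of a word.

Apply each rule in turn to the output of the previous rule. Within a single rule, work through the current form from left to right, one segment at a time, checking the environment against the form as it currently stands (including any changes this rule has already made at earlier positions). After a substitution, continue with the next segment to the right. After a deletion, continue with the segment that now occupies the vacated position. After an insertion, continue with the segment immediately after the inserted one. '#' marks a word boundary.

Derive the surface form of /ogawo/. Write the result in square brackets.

1 Glottal Epenthesis: [ogawo] → [hogawo]
2 Final Vowel Raising: [hogawo] → [hogawu]

[hogawu]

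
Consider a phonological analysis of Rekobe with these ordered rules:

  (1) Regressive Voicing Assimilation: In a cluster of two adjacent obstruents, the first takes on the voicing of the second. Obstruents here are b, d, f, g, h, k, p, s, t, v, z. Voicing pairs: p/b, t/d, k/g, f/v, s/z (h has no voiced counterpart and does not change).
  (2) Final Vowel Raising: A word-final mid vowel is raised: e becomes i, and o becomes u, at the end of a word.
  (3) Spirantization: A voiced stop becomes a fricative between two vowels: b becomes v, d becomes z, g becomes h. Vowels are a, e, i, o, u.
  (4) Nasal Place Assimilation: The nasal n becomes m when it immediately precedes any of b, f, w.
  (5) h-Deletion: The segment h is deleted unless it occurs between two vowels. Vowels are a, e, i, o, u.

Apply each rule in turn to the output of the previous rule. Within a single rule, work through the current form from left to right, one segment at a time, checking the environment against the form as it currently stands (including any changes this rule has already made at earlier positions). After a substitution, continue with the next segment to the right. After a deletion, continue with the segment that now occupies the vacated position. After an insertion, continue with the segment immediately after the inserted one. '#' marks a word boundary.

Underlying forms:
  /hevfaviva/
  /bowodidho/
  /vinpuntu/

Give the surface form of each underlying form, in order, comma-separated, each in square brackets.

[effaviva], [bowozitu], [vinpuntu]

/hevfaviva/:
  (1) Regressive Voicing Assimilation: [hevfaviva] → [heffaviva]
  (2) Final Vowel Raising: no change — [heffaviva]
  (3) Spirantization: no change — [heffaviva]
  (4) Nasal Place Assimilation: no change — [heffaviva]
  (5) h-Deletion: [heffaviva] → [effaviva]
/bowodidho/:
  (1) Regressive Voicing Assimilation: [bowodidho] → [bowoditho]
  (2) Final Vowel Raising: [bowoditho] → [bowodithu]
  (3) Spirantization: [bowodithu] → [bowozithu]
  (4) Nasal Place Assimilation: no change — [bowozithu]
  (5) h-Deletion: [bowozithu] → [bowozitu]
/vinpuntu/:
  (1) Regressive Voicing Assimilation: no change — [vinpuntu]
  (2) Final Vowel Raising: no change — [vinpuntu]
  (3) Spirantization: no change — [vinpuntu]
  (4) Nasal Place Assimilation: no change — [vinpuntu]
  (5) h-Deletion: no change — [vinpuntu]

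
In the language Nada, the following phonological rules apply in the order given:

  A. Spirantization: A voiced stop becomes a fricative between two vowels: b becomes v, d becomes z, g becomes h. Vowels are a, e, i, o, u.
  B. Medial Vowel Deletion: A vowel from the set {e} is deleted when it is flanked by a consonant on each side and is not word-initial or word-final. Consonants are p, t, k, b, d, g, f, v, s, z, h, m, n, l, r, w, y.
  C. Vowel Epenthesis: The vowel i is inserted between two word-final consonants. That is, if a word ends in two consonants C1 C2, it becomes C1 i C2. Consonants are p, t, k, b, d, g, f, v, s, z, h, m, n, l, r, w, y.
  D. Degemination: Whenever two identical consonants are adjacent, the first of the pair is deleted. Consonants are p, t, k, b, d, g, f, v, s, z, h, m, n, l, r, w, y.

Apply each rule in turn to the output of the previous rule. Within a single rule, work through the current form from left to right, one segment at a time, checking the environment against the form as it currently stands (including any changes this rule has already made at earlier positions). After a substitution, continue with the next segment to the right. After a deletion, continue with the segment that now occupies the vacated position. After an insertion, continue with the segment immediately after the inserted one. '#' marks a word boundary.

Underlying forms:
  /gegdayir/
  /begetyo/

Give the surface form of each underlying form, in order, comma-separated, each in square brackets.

/gegdayir/:
  A Spirantization: no change — [gegdayir]
  B Medial Vowel Deletion: [gegdayir] → [ggdayir]
  C Vowel Epenthesis: no change — [ggdayir]
  D Degemination: [ggdayir] → [gdayir]
/begetyo/:
  A Spirantization: [begetyo] → [behetyo]
  B Medial Vowel Deletion: [behetyo] → [bhtyo]
  C Vowel Epenthesis: no change — [bhtyo]
  D Degemination: no change — [bhtyo]

[gdayir], [bhtyo]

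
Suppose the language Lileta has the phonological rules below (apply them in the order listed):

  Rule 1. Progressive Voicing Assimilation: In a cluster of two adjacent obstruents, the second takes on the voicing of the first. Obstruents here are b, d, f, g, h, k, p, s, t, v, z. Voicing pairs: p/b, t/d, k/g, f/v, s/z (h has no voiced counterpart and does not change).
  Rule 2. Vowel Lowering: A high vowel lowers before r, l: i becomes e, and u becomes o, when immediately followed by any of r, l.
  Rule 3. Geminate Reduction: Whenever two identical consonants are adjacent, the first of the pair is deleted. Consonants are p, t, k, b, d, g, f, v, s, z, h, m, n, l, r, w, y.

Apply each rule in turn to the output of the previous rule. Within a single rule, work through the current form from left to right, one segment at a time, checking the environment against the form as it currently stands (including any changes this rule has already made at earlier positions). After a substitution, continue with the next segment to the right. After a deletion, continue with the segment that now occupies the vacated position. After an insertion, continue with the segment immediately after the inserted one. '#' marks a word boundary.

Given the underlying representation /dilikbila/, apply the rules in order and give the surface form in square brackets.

[delikpela]

Rule 1 Progressive Voicing Assimilation: [dilikbila] → [dilikpila]
Rule 2 Vowel Lowering: [dilikpila] → [delikpela]
Rule 3 Geminate Reduction: no change — [delikpela]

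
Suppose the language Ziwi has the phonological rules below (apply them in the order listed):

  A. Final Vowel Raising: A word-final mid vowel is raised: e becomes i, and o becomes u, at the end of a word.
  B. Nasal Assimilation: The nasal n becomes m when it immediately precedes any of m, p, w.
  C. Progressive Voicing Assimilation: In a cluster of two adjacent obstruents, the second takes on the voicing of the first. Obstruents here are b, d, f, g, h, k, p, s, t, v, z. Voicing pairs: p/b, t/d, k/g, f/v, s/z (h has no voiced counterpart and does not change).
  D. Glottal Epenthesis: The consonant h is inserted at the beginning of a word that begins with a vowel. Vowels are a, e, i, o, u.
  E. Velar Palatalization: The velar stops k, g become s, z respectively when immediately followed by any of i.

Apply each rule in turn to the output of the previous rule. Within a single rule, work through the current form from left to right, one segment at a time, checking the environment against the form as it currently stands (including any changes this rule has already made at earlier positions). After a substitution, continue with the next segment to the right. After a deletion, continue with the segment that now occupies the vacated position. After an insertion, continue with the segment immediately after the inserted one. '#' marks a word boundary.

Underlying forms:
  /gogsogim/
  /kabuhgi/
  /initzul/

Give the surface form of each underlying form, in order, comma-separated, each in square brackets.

/gogsogim/:
  A Final Vowel Raising: no change — [gogsogim]
  B Nasal Assimilation: no change — [gogsogim]
  C Progressive Voicing Assimilation: [gogsogim] → [gogzogim]
  D Glottal Epenthesis: no change — [gogzogim]
  E Velar Palatalization: [gogzogim] → [gogzozim]
/kabuhgi/:
  A Final Vowel Raising: no change — [kabuhgi]
  B Nasal Assimilation: no change — [kabuhgi]
  C Progressive Voicing Assimilation: [kabuhgi] → [kabuhki]
  D Glottal Epenthesis: no change — [kabuhki]
  E Velar Palatalization: [kabuhki] → [kabuhsi]
/initzul/:
  A Final Vowel Raising: no change — [initzul]
  B Nasal Assimilation: no change — [initzul]
  C Progressive Voicing Assimilation: [initzul] → [initsul]
  D Glottal Epenthesis: [initsul] → [hinitsul]
  E Velar Palatalization: no change — [hinitsul]

[gogzozim], [kabuhsi], [hinitsul]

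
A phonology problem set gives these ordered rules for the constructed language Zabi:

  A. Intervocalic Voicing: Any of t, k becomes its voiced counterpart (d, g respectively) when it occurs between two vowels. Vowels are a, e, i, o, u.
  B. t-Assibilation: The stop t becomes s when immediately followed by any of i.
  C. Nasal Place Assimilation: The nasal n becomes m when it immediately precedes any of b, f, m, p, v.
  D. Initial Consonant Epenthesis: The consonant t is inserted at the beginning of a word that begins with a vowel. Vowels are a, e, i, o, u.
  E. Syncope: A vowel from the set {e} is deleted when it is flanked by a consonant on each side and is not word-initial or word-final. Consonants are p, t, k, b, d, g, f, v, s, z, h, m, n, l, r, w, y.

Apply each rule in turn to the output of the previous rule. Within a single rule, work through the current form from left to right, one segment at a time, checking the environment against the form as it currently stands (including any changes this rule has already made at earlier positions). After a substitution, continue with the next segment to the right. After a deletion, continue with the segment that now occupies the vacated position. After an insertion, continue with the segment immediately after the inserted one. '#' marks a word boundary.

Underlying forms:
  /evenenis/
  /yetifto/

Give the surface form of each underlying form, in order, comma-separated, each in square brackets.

/evenenis/:
  A Intervocalic Voicing: no change — [evenenis]
  B t-Assibilation: no change — [evenenis]
  C Nasal Place Assimilation: no change — [evenenis]
  D Initial Consonant Epenthesis: [evenenis] → [tevenenis]
  E Syncope: [tevenenis] → [tvnnis]
/yetifto/:
  A Intervocalic Voicing: [yetifto] → [yedifto]
  B t-Assibilation: no change — [yedifto]
  C Nasal Place Assimilation: no change — [yedifto]
  D Initial Consonant Epenthesis: no change — [yedifto]
  E Syncope: [yedifto] → [ydifto]

[tvnnis], [ydifto]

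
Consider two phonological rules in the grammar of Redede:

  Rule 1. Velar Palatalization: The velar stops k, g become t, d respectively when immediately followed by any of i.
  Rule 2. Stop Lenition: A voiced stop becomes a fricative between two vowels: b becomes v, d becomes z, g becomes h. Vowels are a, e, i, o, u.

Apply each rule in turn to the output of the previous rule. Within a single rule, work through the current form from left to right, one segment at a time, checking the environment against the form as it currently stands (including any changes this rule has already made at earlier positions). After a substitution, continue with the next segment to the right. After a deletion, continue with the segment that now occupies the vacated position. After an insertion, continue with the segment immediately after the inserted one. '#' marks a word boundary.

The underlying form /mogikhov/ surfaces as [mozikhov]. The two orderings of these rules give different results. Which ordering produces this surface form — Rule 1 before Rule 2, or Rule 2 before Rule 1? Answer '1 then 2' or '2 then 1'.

1 then 2

Order 1 then 2:
  1 Velar Palatalization: [mogikhov] → [modikhov]
  2 Stop Lenition: [modikhov] → [mozikhov]
  result: [mozikhov]
Order 2 then 1:
  2 Stop Lenition: [mogikhov] → [mohikhov]
  1 Velar Palatalization: no change — [mohikhov]
  result: [mohikhov]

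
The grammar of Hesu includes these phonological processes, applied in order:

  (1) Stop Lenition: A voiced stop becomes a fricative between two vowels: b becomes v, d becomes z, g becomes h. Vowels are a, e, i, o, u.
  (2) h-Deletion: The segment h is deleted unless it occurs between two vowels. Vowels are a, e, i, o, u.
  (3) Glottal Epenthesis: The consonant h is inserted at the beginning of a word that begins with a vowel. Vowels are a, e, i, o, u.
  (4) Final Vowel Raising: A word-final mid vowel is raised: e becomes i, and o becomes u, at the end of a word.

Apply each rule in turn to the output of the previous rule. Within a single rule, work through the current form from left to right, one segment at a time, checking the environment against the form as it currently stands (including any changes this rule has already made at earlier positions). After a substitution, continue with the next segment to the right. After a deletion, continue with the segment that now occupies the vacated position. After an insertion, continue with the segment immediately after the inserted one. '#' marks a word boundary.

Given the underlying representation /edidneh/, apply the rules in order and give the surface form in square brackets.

[hezidni]

(1) Stop Lenition: [edidneh] → [ezidneh]
(2) h-Deletion: [ezidneh] → [ezidne]
(3) Glottal Epenthesis: [ezidne] → [hezidne]
(4) Final Vowel Raising: [hezidne] → [hezidni]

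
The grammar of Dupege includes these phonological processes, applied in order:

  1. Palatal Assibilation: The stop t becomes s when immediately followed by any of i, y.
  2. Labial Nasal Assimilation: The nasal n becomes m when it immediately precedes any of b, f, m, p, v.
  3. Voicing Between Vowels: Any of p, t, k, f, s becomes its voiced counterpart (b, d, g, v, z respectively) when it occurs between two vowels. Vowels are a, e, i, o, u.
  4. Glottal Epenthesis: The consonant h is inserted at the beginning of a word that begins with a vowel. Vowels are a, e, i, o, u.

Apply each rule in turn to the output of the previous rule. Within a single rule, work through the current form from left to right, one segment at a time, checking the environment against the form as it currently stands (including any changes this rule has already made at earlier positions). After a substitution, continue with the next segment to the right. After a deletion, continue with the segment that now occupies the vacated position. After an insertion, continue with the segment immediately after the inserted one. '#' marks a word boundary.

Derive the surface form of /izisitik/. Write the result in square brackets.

[hizizizik]

1 Palatal Assibilation: [izisitik] → [izisisik]
2 Labial Nasal Assimilation: no change — [izisisik]
3 Voicing Between Vowels: [izisisik] → [izizizik]
4 Glottal Epenthesis: [izizizik] → [hizizizik]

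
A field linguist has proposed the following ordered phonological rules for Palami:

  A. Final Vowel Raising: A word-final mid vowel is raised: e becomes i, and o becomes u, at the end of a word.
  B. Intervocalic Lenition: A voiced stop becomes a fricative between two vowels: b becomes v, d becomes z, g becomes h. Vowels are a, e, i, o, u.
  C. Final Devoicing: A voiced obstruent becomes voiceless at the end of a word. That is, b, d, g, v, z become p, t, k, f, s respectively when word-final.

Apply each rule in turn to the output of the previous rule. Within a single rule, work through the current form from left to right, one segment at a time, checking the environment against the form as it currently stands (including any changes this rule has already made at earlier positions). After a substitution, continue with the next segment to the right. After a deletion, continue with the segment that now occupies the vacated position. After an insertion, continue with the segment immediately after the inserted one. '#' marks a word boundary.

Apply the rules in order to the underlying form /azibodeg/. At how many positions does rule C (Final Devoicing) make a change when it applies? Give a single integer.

1

A Final Vowel Raising: no change — [azibodeg]
B Intervocalic Lenition: [azibodeg] → [azivozeg]
C Final Devoicing: [azivozeg] → [azivozek]
Rule C changed 1 position(s).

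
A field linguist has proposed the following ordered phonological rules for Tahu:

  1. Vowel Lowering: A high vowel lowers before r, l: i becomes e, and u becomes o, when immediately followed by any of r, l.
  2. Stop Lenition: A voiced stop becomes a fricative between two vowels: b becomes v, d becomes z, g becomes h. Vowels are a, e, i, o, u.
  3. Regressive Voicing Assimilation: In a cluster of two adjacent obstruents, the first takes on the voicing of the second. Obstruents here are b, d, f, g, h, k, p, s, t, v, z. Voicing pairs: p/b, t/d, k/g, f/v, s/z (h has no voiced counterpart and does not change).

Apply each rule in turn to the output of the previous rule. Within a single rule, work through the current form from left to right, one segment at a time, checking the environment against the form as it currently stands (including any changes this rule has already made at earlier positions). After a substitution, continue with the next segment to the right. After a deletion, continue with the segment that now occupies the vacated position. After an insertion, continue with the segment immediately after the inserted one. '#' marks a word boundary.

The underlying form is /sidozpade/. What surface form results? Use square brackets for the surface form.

[sizospaze]

1 Vowel Lowering: no change — [sidozpade]
2 Stop Lenition: [sidozpade] → [sizozpaze]
3 Regressive Voicing Assimilation: [sizozpaze] → [sizospaze]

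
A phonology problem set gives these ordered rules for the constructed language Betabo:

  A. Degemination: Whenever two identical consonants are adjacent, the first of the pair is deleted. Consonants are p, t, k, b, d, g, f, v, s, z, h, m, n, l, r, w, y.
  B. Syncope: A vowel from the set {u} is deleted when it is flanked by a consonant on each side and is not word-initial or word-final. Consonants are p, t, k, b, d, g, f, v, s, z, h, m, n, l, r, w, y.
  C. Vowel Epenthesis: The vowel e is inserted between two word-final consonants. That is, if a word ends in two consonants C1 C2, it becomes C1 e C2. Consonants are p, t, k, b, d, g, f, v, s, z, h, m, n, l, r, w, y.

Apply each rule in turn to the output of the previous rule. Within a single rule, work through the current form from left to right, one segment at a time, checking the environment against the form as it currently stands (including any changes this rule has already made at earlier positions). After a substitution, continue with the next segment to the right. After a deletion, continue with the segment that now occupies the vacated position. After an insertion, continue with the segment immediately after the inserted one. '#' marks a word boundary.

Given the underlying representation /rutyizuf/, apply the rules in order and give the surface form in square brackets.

[rtyizef]

A Degemination: no change — [rutyizuf]
B Syncope: [rutyizuf] → [rtyizf]
C Vowel Epenthesis: [rtyizf] → [rtyizef]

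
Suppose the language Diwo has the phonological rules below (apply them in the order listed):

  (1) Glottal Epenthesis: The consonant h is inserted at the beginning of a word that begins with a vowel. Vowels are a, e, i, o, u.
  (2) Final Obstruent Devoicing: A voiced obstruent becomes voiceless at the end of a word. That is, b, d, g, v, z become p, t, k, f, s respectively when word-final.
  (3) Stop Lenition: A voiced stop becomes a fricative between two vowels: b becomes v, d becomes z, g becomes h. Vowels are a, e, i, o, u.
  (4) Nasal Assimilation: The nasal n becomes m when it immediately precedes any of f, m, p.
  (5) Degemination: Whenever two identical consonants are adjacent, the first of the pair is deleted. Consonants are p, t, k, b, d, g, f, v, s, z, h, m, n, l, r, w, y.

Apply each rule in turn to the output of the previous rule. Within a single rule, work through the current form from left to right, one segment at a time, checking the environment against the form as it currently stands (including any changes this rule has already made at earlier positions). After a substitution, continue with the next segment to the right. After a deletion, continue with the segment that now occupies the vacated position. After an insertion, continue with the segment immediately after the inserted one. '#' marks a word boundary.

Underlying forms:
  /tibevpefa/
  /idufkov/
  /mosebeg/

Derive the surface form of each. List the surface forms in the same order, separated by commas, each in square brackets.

/tibevpefa/:
  (1) Glottal Epenthesis: no change — [tibevpefa]
  (2) Final Obstruent Devoicing: no change — [tibevpefa]
  (3) Stop Lenition: [tibevpefa] → [tivevpefa]
  (4) Nasal Assimilation: no change — [tivevpefa]
  (5) Degemination: no change — [tivevpefa]
/idufkov/:
  (1) Glottal Epenthesis: [idufkov] → [hidufkov]
  (2) Final Obstruent Devoicing: [hidufkov] → [hidufkof]
  (3) Stop Lenition: [hidufkof] → [hizufkof]
  (4) Nasal Assimilation: no change — [hizufkof]
  (5) Degemination: no change — [hizufkof]
/mosebeg/:
  (1) Glottal Epenthesis: no change — [mosebeg]
  (2) Final Obstruent Devoicing: [mosebeg] → [mosebek]
  (3) Stop Lenition: [mosebek] → [mosevek]
  (4) Nasal Assimilation: no change — [mosevek]
  (5) Degemination: no change — [mosevek]

[tivevpefa], [hizufkof], [mosevek]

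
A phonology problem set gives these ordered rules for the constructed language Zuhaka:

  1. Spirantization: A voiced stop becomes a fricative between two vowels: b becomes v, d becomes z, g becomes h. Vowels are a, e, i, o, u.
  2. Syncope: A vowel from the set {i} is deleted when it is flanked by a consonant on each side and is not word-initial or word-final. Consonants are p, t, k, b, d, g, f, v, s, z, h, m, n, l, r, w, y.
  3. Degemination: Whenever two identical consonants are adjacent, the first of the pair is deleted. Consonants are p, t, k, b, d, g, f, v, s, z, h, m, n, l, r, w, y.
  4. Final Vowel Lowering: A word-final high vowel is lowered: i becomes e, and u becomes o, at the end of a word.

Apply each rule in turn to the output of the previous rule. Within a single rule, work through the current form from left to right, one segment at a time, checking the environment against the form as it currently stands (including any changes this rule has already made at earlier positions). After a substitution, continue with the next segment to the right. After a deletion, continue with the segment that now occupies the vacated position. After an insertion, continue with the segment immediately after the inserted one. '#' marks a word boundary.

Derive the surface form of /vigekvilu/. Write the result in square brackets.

1 Spirantization: [vigekvilu] → [vihekvilu]
2 Syncope: [vihekvilu] → [vhekvlu]
3 Degemination: no change — [vhekvlu]
4 Final Vowel Lowering: [vhekvlu] → [vhekvlo]

[vhekvlo]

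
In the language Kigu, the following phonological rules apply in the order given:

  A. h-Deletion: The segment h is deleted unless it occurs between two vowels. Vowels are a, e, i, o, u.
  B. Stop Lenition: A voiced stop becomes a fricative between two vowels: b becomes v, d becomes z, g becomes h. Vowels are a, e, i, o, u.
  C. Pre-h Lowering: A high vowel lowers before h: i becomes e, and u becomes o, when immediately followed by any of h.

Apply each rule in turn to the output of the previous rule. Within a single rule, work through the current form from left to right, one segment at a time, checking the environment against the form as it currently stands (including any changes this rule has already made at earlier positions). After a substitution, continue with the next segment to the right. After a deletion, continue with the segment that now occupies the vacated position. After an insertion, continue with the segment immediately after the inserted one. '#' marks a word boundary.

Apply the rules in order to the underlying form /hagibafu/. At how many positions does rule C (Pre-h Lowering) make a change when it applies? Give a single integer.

0

A h-Deletion: [hagibafu] → [agibafu]
B Stop Lenition: [agibafu] → [ahivafu]
C Pre-h Lowering: no change — [ahivafu]
Rule C changed 0 position(s).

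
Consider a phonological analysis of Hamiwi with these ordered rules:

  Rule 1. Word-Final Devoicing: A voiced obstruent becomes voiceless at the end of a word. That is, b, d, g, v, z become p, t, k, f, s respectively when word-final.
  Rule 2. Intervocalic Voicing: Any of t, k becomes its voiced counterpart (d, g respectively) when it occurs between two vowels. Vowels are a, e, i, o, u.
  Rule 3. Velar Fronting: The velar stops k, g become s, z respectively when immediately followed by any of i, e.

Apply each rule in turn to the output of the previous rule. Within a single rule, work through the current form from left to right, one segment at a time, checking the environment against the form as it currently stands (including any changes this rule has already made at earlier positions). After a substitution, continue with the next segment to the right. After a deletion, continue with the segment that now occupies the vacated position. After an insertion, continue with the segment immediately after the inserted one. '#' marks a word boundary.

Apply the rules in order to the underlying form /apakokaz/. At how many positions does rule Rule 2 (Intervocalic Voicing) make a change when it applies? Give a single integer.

Rule 1 Word-Final Devoicing: [apakokaz] → [apakokas]
Rule 2 Intervocalic Voicing: [apakokas] → [apagogas]
Rule 3 Velar Fronting: no change — [apagogas]
Rule Rule 2 changed 2 position(s).

2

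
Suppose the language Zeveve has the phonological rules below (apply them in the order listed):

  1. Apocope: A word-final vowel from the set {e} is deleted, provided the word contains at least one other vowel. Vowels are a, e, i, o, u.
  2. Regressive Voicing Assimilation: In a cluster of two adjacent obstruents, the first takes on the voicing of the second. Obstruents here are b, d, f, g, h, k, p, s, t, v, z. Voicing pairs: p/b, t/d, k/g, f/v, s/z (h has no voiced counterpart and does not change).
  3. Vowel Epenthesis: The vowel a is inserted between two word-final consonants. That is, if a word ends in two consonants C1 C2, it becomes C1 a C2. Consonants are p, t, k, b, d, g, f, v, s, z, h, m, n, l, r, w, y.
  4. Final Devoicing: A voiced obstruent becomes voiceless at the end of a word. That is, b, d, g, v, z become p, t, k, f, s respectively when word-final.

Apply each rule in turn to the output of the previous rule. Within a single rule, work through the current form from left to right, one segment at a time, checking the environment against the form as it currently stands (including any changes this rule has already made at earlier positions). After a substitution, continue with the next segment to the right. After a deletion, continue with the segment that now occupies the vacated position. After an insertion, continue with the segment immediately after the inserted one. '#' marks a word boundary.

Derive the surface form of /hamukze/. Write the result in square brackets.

1 Apocope: [hamukze] → [hamukz]
2 Regressive Voicing Assimilation: [hamukz] → [hamugz]
3 Vowel Epenthesis: [hamugz] → [hamugaz]
4 Final Devoicing: [hamugaz] → [hamugas]

[hamugas]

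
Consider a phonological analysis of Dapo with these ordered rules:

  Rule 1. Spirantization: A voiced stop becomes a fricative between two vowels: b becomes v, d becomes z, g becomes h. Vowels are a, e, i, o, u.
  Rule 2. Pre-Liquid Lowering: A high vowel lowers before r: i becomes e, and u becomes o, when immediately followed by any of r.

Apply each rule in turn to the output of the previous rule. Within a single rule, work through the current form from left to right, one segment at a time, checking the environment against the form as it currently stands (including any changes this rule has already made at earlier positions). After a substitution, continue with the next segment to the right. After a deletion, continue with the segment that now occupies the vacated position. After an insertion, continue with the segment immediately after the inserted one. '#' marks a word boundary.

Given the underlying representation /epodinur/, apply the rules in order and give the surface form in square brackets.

[epozinor]

Rule 1 Spirantization: [epodinur] → [epozinur]
Rule 2 Pre-Liquid Lowering: [epozinur] → [epozinor]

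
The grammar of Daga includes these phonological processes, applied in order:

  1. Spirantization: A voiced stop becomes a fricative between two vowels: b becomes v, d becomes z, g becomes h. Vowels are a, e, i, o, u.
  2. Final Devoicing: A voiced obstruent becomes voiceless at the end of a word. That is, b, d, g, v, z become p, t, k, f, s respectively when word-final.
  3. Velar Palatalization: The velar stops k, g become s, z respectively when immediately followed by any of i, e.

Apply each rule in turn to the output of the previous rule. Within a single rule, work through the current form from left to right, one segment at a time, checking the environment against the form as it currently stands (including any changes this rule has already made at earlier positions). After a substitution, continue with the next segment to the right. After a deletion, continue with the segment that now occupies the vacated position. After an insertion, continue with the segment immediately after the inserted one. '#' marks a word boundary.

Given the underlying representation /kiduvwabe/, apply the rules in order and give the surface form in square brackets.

1 Spirantization: [kiduvwabe] → [kizuvwave]
2 Final Devoicing: no change — [kizuvwave]
3 Velar Palatalization: [kizuvwave] → [sizuvwave]

[sizuvwave]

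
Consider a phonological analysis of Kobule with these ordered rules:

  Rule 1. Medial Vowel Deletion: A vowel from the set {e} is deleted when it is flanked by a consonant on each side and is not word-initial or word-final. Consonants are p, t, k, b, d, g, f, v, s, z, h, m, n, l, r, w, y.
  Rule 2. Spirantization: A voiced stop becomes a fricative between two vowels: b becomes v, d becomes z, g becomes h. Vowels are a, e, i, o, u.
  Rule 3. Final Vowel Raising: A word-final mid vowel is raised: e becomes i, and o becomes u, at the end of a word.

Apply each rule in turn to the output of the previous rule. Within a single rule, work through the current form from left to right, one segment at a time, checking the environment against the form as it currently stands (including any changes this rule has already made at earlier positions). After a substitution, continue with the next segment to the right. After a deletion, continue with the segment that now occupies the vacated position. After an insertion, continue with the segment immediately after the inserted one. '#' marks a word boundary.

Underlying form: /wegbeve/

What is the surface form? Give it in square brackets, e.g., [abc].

[wgbvi]

Rule 1 Medial Vowel Deletion: [wegbeve] → [wgbve]
Rule 2 Spirantization: no change — [wgbve]
Rule 3 Final Vowel Raising: [wgbve] → [wgbvi]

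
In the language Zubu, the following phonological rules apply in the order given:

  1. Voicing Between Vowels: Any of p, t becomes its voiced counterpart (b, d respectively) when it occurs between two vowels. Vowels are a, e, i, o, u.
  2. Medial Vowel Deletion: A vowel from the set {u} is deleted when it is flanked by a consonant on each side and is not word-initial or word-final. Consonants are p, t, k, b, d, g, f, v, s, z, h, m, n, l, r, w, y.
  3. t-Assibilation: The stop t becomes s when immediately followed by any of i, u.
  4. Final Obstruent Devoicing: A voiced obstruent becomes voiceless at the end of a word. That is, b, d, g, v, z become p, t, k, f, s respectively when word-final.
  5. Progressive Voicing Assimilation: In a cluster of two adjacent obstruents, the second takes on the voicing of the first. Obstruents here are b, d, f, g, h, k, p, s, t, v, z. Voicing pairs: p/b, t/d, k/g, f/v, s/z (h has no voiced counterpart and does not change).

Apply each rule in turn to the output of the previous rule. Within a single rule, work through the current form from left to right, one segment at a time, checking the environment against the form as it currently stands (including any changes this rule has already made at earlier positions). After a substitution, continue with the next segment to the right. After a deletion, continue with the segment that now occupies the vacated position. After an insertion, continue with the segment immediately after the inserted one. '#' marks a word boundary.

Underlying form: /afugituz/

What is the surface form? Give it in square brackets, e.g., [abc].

1 Voicing Between Vowels: [afugituz] → [afugiduz]
2 Medial Vowel Deletion: [afugiduz] → [afgidz]
3 t-Assibilation: no change — [afgidz]
4 Final Obstruent Devoicing: [afgidz] → [afgids]
5 Progressive Voicing Assimilation: [afgids] → [afkidz]

[afkidz]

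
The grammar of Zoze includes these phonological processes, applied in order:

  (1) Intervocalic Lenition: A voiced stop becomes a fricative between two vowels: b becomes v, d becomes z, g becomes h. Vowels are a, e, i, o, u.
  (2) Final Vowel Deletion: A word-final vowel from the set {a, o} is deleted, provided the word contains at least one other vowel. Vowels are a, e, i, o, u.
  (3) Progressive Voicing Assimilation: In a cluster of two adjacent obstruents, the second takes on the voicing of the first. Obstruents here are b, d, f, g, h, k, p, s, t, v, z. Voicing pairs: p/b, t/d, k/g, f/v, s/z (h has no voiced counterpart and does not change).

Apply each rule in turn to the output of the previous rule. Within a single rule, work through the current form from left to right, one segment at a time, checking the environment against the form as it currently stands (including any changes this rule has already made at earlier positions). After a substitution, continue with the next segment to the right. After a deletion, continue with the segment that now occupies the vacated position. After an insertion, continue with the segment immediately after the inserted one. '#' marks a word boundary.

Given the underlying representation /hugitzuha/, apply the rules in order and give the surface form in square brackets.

[huhitsuh]

(1) Intervocalic Lenition: [hugitzuha] → [huhitzuha]
(2) Final Vowel Deletion: [huhitzuha] → [huhitzuh]
(3) Progressive Voicing Assimilation: [huhitzuh] → [huhitsuh]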